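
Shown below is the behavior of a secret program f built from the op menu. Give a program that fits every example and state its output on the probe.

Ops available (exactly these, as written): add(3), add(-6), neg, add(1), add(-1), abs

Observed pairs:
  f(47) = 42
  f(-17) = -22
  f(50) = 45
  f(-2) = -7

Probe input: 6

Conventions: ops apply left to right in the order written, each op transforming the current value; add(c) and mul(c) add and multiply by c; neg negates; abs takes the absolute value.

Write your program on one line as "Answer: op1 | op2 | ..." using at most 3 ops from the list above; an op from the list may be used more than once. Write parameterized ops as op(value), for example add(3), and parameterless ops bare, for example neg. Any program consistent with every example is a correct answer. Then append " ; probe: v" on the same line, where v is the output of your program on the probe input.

add(1) | add(-6) ; probe: 1

Check, running the answer program on each example:
  47 -> 48 -> 42
  -17 -> -16 -> -22
  50 -> 51 -> 45
  -2 -> -1 -> -7
  probe: 6 -> 7 -> 1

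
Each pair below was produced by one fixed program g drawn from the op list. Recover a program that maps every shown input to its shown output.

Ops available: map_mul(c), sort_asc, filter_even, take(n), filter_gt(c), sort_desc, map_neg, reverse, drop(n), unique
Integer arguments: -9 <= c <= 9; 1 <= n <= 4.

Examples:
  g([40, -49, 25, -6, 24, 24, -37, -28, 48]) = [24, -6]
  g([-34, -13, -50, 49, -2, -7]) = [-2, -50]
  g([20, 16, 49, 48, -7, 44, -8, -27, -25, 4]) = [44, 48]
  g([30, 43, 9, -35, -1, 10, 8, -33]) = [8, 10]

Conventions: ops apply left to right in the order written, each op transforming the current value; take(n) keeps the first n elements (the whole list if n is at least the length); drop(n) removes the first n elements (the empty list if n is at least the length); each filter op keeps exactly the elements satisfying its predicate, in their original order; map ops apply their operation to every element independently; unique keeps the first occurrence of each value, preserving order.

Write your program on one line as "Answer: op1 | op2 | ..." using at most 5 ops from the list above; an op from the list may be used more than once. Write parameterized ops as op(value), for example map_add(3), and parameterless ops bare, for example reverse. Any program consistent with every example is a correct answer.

drop(2) | filter_even | take(2) | reverse

Check, running the answer program on each example:
  [40, -49, 25, -6, 24, 24, -37, -28, 48] -> [25, -6, 24, 24, -37, -28, 48] -> [-6, 24, 24, -28, 48] -> [-6, 24] -> [24, -6]
  [-34, -13, -50, 49, -2, -7] -> [-50, 49, -2, -7] -> [-50, -2] -> [-50, -2] -> [-2, -50]
  [20, 16, 49, 48, -7, 44, -8, -27, -25, 4] -> [49, 48, -7, 44, -8, -27, -25, 4] -> [48, 44, -8, 4] -> [48, 44] -> [44, 48]
  [30, 43, 9, -35, -1, 10, 8, -33] -> [9, -35, -1, 10, 8, -33] -> [10, 8] -> [10, 8] -> [8, 10]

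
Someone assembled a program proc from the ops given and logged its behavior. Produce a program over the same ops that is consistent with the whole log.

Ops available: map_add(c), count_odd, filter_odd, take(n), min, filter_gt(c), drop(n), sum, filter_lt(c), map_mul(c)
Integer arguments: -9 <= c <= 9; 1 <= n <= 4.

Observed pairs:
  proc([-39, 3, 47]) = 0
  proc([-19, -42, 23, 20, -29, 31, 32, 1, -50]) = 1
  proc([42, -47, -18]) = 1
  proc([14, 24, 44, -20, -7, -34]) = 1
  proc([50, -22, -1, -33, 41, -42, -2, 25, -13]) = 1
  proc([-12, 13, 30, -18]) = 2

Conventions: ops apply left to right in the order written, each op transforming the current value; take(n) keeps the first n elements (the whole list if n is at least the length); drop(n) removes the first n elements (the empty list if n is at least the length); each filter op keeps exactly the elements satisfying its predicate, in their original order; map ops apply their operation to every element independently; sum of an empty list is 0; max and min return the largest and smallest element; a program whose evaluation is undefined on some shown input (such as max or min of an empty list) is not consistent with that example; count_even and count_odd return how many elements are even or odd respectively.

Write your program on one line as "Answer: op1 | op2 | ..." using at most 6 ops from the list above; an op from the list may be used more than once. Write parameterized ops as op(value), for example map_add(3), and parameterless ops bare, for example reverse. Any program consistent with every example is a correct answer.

take(4) | filter_lt(3) | take(2) | map_add(1) | count_odd

Check, running the answer program on each example:
  [-39, 3, 47] -> [-39, 3, 47] -> [-39] -> [-39] -> [-38] -> 0
  [-19, -42, 23, 20, -29, 31, 32, 1, -50] -> [-19, -42, 23, 20] -> [-19, -42] -> [-19, -42] -> [-18, -41] -> 1
  [42, -47, -18] -> [42, -47, -18] -> [-47, -18] -> [-47, -18] -> [-46, -17] -> 1
  [14, 24, 44, -20, -7, -34] -> [14, 24, 44, -20] -> [-20] -> [-20] -> [-19] -> 1
  [50, -22, -1, -33, 41, -42, -2, 25, -13] -> [50, -22, -1, -33] -> [-22, -1, -33] -> [-22, -1] -> [-21, 0] -> 1
  [-12, 13, 30, -18] -> [-12, 13, 30, -18] -> [-12, -18] -> [-12, -18] -> [-11, -17] -> 2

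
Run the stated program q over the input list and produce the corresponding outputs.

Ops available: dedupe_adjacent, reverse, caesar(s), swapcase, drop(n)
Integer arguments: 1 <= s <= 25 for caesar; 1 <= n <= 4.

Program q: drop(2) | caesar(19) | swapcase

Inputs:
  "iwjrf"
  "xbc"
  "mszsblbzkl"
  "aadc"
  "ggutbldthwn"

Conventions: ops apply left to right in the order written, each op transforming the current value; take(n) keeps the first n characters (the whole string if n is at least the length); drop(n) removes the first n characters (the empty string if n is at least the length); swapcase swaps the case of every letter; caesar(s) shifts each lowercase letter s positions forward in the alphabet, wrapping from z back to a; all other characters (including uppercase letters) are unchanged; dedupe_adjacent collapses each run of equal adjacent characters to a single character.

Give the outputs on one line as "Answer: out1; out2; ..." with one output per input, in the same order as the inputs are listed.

Execution, op by op:
  "iwjrf" -> "jrf" -> "cky" -> "CKY"
  "xbc" -> "c" -> "v" -> "V"
  "mszsblbzkl" -> "zsblbzkl" -> "slueusde" -> "SLUEUSDE"
  "aadc" -> "dc" -> "wv" -> "WV"
  "ggutbldthwn" -> "utbldthwn" -> "nmuewmapg" -> "NMUEWMAPG"

"CKY"; "V"; "SLUEUSDE"; "WV"; "NMUEWMAPG"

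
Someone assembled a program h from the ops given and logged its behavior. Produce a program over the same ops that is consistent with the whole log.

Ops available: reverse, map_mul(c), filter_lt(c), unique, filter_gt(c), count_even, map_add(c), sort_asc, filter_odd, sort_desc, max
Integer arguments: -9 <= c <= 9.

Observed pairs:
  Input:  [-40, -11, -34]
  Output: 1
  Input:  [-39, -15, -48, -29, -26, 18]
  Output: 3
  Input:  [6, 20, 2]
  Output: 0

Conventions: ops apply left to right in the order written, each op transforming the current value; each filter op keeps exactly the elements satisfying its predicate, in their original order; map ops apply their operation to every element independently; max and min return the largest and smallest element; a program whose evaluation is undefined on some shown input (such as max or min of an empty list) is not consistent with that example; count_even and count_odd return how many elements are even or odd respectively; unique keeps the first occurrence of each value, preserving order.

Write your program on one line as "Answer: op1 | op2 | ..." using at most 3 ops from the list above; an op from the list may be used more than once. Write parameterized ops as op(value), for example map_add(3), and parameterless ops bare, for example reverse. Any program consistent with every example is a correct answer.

filter_lt(1) | map_add(-1) | count_even

Check, running the answer program on each example:
  [-40, -11, -34] -> [-40, -11, -34] -> [-41, -12, -35] -> 1
  [-39, -15, -48, -29, -26, 18] -> [-39, -15, -48, -29, -26] -> [-40, -16, -49, -30, -27] -> 3
  [6, 20, 2] -> [] -> [] -> 0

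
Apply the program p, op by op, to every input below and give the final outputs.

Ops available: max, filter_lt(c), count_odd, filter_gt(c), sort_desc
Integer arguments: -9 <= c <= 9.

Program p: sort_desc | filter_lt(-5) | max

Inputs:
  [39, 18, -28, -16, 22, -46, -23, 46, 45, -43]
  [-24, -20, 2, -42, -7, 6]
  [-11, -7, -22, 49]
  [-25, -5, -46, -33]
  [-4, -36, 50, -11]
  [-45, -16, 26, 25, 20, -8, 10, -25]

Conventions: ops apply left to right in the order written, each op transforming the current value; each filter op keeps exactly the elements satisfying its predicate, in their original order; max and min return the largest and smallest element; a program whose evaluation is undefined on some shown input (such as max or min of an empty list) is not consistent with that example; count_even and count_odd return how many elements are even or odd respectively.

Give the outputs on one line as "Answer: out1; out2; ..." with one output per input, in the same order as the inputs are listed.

-16; -7; -7; -25; -11; -8

Execution, op by op:
  [39, 18, -28, -16, 22, -46, -23, 46, 45, -43] -> [46, 45, 39, 22, 18, -16, -23, -28, -43, -46] -> [-16, -23, -28, -43, -46] -> -16
  [-24, -20, 2, -42, -7, 6] -> [6, 2, -7, -20, -24, -42] -> [-7, -20, -24, -42] -> -7
  [-11, -7, -22, 49] -> [49, -7, -11, -22] -> [-7, -11, -22] -> -7
  [-25, -5, -46, -33] -> [-5, -25, -33, -46] -> [-25, -33, -46] -> -25
  [-4, -36, 50, -11] -> [50, -4, -11, -36] -> [-11, -36] -> -11
  [-45, -16, 26, 25, 20, -8, 10, -25] -> [26, 25, 20, 10, -8, -16, -25, -45] -> [-8, -16, -25, -45] -> -8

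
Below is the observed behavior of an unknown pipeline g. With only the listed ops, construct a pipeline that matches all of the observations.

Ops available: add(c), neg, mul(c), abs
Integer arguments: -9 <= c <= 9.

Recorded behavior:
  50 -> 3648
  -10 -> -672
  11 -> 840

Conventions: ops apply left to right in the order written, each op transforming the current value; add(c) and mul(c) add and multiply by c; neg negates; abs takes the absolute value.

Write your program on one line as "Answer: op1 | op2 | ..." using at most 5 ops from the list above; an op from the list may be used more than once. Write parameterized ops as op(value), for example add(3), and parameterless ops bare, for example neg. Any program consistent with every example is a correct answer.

mul(3) | mul(3) | add(6) | neg | mul(-8)

Check, running the answer program on each example:
  50 -> 150 -> 450 -> 456 -> -456 -> 3648
  -10 -> -30 -> -90 -> -84 -> 84 -> -672
  11 -> 33 -> 99 -> 105 -> -105 -> 840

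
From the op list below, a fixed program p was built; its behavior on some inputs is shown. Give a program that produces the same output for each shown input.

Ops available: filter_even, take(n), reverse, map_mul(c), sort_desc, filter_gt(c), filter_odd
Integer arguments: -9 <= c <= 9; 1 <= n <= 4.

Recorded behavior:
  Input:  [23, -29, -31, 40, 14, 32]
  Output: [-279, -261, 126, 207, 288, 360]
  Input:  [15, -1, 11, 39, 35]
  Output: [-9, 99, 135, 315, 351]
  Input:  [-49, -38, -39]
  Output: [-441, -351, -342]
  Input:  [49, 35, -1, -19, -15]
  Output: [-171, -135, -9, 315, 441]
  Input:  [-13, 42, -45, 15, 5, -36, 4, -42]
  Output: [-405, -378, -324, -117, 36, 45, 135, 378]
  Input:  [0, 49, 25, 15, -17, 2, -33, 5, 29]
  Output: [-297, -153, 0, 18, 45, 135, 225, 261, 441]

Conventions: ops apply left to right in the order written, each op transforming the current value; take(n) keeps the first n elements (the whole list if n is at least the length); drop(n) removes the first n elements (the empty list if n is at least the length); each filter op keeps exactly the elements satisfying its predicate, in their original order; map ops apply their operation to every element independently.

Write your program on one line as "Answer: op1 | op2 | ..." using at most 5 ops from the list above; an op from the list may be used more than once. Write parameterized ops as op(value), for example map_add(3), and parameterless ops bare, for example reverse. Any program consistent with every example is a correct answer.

reverse | sort_desc | map_mul(9) | reverse

Check, running the answer program on each example:
  [23, -29, -31, 40, 14, 32] -> [32, 14, 40, -31, -29, 23] -> [40, 32, 23, 14, -29, -31] -> [360, 288, 207, 126, -261, -279] -> [-279, -261, 126, 207, 288, 360]
  [15, -1, 11, 39, 35] -> [35, 39, 11, -1, 15] -> [39, 35, 15, 11, -1] -> [351, 315, 135, 99, -9] -> [-9, 99, 135, 315, 351]
  [-49, -38, -39] -> [-39, -38, -49] -> [-38, -39, -49] -> [-342, -351, -441] -> [-441, -351, -342]
  [49, 35, -1, -19, -15] -> [-15, -19, -1, 35, 49] -> [49, 35, -1, -15, -19] -> [441, 315, -9, -135, -171] -> [-171, -135, -9, 315, 441]
  [-13, 42, -45, 15, 5, -36, 4, -42] -> [-42, 4, -36, 5, 15, -45, 42, -13] -> [42, 15, 5, 4, -13, -36, -42, -45] -> [378, 135, 45, 36, -117, -324, -378, -405] -> [-405, -378, -324, -117, 36, 45, 135, 378]
  [0, 49, 25, 15, -17, 2, -33, 5, 29] -> [29, 5, -33, 2, -17, 15, 25, 49, 0] -> [49, 29, 25, 15, 5, 2, 0, -17, -33] -> [441, 261, 225, 135, 45, 18, 0, -153, -297] -> [-297, -153, 0, 18, 45, 135, 225, 261, 441]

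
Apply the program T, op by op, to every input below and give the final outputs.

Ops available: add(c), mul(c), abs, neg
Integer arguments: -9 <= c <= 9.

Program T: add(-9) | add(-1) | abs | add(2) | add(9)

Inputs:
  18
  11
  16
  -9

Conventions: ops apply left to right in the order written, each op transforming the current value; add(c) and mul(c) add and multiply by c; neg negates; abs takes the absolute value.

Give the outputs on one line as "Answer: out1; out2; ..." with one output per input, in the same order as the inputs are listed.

19; 12; 17; 30

Execution, op by op:
  18 -> 9 -> 8 -> 8 -> 10 -> 19
  11 -> 2 -> 1 -> 1 -> 3 -> 12
  16 -> 7 -> 6 -> 6 -> 8 -> 17
  -9 -> -18 -> -19 -> 19 -> 21 -> 30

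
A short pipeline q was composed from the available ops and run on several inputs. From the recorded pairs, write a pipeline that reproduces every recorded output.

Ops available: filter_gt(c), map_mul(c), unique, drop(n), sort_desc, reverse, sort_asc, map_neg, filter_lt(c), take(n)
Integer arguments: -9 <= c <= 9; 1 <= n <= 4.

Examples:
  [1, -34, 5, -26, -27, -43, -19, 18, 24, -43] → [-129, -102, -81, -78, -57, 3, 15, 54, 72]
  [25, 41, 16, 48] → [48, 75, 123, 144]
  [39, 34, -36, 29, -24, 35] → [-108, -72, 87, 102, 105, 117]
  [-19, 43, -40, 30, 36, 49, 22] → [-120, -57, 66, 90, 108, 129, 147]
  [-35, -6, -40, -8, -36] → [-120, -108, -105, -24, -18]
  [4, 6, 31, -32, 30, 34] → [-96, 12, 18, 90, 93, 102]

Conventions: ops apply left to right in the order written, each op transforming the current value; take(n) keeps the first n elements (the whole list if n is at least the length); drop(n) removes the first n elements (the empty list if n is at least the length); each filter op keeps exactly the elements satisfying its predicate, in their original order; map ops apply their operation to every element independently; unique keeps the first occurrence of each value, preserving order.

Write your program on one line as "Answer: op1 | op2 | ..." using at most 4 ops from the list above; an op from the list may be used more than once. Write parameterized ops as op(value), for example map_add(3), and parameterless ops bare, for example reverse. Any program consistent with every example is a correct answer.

map_mul(-3) | unique | map_neg | sort_asc

Check, running the answer program on each example:
  [1, -34, 5, -26, -27, -43, -19, 18, 24, -43] -> [-3, 102, -15, 78, 81, 129, 57, -54, -72, 129] -> [-3, 102, -15, 78, 81, 129, 57, -54, -72] -> [3, -102, 15, -78, -81, -129, -57, 54, 72] -> [-129, -102, -81, -78, -57, 3, 15, 54, 72]
  [25, 41, 16, 48] -> [-75, -123, -48, -144] -> [-75, -123, -48, -144] -> [75, 123, 48, 144] -> [48, 75, 123, 144]
  [39, 34, -36, 29, -24, 35] -> [-117, -102, 108, -87, 72, -105] -> [-117, -102, 108, -87, 72, -105] -> [117, 102, -108, 87, -72, 105] -> [-108, -72, 87, 102, 105, 117]
  [-19, 43, -40, 30, 36, 49, 22] -> [57, -129, 120, -90, -108, -147, -66] -> [57, -129, 120, -90, -108, -147, -66] -> [-57, 129, -120, 90, 108, 147, 66] -> [-120, -57, 66, 90, 108, 129, 147]
  [-35, -6, -40, -8, -36] -> [105, 18, 120, 24, 108] -> [105, 18, 120, 24, 108] -> [-105, -18, -120, -24, -108] -> [-120, -108, -105, -24, -18]
  [4, 6, 31, -32, 30, 34] -> [-12, -18, -93, 96, -90, -102] -> [-12, -18, -93, 96, -90, -102] -> [12, 18, 93, -96, 90, 102] -> [-96, 12, 18, 90, 93, 102]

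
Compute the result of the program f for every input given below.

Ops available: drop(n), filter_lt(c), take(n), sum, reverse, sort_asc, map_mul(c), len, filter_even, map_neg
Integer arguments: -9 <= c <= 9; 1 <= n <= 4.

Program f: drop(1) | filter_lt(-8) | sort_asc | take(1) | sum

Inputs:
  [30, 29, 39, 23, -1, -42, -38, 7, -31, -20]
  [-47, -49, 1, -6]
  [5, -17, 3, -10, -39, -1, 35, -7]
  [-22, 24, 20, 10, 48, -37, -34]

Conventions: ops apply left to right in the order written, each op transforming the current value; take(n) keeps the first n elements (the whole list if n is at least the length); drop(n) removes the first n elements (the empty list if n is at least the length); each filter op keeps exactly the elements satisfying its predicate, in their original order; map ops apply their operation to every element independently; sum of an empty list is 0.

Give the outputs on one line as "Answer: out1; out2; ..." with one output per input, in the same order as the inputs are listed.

-42; -49; -39; -37

Execution, op by op:
  [30, 29, 39, 23, -1, -42, -38, 7, -31, -20] -> [29, 39, 23, -1, -42, -38, 7, -31, -20] -> [-42, -38, -31, -20] -> [-42, -38, -31, -20] -> [-42] -> -42
  [-47, -49, 1, -6] -> [-49, 1, -6] -> [-49] -> [-49] -> [-49] -> -49
  [5, -17, 3, -10, -39, -1, 35, -7] -> [-17, 3, -10, -39, -1, 35, -7] -> [-17, -10, -39] -> [-39, -17, -10] -> [-39] -> -39
  [-22, 24, 20, 10, 48, -37, -34] -> [24, 20, 10, 48, -37, -34] -> [-37, -34] -> [-37, -34] -> [-37] -> -37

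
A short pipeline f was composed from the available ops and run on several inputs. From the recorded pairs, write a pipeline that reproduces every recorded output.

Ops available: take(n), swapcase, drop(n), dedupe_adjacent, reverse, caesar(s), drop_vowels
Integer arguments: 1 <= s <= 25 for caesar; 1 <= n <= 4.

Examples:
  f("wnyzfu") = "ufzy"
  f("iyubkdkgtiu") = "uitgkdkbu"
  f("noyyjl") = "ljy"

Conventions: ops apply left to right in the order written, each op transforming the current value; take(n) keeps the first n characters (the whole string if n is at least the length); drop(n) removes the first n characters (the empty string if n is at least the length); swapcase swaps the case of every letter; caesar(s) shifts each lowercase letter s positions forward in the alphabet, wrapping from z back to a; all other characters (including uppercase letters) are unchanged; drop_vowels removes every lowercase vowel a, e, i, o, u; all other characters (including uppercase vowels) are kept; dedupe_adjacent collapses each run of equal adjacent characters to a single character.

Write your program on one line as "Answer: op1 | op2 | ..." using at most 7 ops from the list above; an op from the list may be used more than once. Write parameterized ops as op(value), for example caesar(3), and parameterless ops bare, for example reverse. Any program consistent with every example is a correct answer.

swapcase | drop(1) | drop(1) | swapcase | reverse | dedupe_adjacent

Check, running the answer program on each example:
  "wnyzfu" -> "WNYZFU" -> "NYZFU" -> "YZFU" -> "yzfu" -> "ufzy" -> "ufzy"
  "iyubkdkgtiu" -> "IYUBKDKGTIU" -> "YUBKDKGTIU" -> "UBKDKGTIU" -> "ubkdkgtiu" -> "uitgkdkbu" -> "uitgkdkbu"
  "noyyjl" -> "NOYYJL" -> "OYYJL" -> "YYJL" -> "yyjl" -> "ljyy" -> "ljy"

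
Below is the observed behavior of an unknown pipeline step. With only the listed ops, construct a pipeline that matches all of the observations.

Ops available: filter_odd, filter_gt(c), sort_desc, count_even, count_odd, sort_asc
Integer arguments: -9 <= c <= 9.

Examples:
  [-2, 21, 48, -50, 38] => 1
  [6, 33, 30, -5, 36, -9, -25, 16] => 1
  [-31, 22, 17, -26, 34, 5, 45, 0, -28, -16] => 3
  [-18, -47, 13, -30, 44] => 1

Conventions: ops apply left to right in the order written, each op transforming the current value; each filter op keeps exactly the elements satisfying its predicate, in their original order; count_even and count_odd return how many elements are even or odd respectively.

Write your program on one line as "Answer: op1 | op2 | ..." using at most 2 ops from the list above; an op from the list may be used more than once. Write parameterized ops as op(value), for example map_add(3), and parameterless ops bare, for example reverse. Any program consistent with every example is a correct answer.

filter_gt(-2) | count_odd

Check, running the answer program on each example:
  [-2, 21, 48, -50, 38] -> [21, 48, 38] -> 1
  [6, 33, 30, -5, 36, -9, -25, 16] -> [6, 33, 30, 36, 16] -> 1
  [-31, 22, 17, -26, 34, 5, 45, 0, -28, -16] -> [22, 17, 34, 5, 45, 0] -> 3
  [-18, -47, 13, -30, 44] -> [13, 44] -> 1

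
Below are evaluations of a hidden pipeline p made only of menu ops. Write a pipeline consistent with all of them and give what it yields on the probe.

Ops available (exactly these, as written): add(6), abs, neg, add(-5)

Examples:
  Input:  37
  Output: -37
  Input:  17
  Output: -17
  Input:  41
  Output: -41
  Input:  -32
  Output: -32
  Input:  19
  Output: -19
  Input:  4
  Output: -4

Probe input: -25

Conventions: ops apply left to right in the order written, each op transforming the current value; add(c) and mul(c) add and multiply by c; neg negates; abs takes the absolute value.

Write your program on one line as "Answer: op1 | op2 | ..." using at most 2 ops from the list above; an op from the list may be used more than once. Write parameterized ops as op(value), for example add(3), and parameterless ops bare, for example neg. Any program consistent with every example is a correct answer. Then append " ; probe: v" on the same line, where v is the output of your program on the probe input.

abs | neg ; probe: -25

Check, running the answer program on each example:
  37 -> 37 -> -37
  17 -> 17 -> -17
  41 -> 41 -> -41
  -32 -> 32 -> -32
  19 -> 19 -> -19
  4 -> 4 -> -4
  probe: -25 -> 25 -> -25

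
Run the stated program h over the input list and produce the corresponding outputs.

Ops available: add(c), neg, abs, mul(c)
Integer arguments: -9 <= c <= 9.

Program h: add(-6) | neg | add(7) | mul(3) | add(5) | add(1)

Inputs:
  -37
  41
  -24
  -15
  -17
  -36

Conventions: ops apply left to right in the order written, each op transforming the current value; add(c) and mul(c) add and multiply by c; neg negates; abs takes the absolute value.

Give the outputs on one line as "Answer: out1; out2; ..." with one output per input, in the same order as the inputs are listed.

156; -78; 117; 90; 96; 153

Execution, op by op:
  -37 -> -43 -> 43 -> 50 -> 150 -> 155 -> 156
  41 -> 35 -> -35 -> -28 -> -84 -> -79 -> -78
  -24 -> -30 -> 30 -> 37 -> 111 -> 116 -> 117
  -15 -> -21 -> 21 -> 28 -> 84 -> 89 -> 90
  -17 -> -23 -> 23 -> 30 -> 90 -> 95 -> 96
  -36 -> -42 -> 42 -> 49 -> 147 -> 152 -> 153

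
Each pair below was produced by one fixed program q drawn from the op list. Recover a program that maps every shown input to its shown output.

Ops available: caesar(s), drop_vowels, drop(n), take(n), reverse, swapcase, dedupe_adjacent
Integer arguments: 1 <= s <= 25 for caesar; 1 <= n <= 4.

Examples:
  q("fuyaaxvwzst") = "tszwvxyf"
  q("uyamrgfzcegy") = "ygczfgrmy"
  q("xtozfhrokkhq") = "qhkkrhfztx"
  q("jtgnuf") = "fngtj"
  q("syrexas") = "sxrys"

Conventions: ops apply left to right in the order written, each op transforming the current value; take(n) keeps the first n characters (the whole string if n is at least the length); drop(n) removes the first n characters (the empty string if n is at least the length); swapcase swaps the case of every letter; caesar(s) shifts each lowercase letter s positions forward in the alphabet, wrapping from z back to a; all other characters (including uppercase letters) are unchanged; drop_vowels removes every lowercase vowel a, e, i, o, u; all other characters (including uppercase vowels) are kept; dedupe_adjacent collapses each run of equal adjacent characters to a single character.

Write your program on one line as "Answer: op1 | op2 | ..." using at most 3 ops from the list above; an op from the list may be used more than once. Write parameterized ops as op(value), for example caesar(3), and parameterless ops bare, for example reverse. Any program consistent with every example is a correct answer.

reverse | drop_vowels

Check, running the answer program on each example:
  "fuyaaxvwzst" -> "tszwvxaayuf" -> "tszwvxyf"
  "uyamrgfzcegy" -> "ygeczfgrmayu" -> "ygczfgrmy"
  "xtozfhrokkhq" -> "qhkkorhfzotx" -> "qhkkrhfztx"
  "jtgnuf" -> "fungtj" -> "fngtj"
  "syrexas" -> "saxerys" -> "sxrys"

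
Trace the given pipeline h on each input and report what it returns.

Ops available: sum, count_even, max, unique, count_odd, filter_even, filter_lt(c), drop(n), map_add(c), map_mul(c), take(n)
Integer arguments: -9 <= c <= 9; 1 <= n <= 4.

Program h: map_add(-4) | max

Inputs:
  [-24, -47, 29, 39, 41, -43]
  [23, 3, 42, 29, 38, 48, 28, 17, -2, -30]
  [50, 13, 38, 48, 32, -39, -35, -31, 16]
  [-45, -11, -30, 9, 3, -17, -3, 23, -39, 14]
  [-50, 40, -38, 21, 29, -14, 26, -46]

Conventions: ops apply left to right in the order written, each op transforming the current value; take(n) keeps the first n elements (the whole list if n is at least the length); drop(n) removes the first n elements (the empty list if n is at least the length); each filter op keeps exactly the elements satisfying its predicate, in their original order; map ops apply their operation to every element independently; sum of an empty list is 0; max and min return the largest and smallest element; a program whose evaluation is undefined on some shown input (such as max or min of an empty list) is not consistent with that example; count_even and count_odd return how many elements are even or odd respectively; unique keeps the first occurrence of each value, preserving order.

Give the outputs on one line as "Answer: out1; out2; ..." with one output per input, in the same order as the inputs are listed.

37; 44; 46; 19; 36

Execution, op by op:
  [-24, -47, 29, 39, 41, -43] -> [-28, -51, 25, 35, 37, -47] -> 37
  [23, 3, 42, 29, 38, 48, 28, 17, -2, -30] -> [19, -1, 38, 25, 34, 44, 24, 13, -6, -34] -> 44
  [50, 13, 38, 48, 32, -39, -35, -31, 16] -> [46, 9, 34, 44, 28, -43, -39, -35, 12] -> 46
  [-45, -11, -30, 9, 3, -17, -3, 23, -39, 14] -> [-49, -15, -34, 5, -1, -21, -7, 19, -43, 10] -> 19
  [-50, 40, -38, 21, 29, -14, 26, -46] -> [-54, 36, -42, 17, 25, -18, 22, -50] -> 36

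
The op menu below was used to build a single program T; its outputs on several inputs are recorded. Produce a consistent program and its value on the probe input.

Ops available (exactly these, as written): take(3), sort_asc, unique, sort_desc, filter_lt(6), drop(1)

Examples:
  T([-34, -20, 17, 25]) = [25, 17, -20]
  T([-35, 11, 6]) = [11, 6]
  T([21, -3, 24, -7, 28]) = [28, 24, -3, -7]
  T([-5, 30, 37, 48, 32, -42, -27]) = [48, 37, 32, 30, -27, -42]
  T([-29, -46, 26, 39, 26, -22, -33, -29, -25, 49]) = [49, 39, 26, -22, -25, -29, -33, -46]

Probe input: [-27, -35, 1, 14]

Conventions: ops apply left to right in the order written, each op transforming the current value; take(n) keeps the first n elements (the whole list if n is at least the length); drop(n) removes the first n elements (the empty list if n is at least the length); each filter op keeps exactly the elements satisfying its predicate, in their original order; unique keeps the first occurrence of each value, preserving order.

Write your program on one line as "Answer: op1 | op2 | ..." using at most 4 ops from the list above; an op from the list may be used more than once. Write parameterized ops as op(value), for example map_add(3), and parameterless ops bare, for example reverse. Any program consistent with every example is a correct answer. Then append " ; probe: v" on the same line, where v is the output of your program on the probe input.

drop(1) | sort_desc | unique ; probe: [14, 1, -35]

Check, running the answer program on each example:
  [-34, -20, 17, 25] -> [-20, 17, 25] -> [25, 17, -20] -> [25, 17, -20]
  [-35, 11, 6] -> [11, 6] -> [11, 6] -> [11, 6]
  [21, -3, 24, -7, 28] -> [-3, 24, -7, 28] -> [28, 24, -3, -7] -> [28, 24, -3, -7]
  [-5, 30, 37, 48, 32, -42, -27] -> [30, 37, 48, 32, -42, -27] -> [48, 37, 32, 30, -27, -42] -> [48, 37, 32, 30, -27, -42]
  [-29, -46, 26, 39, 26, -22, -33, -29, -25, 49] -> [-46, 26, 39, 26, -22, -33, -29, -25, 49] -> [49, 39, 26, 26, -22, -25, -29, -33, -46] -> [49, 39, 26, -22, -25, -29, -33, -46]
  probe: [-27, -35, 1, 14] -> [-35, 1, 14] -> [14, 1, -35] -> [14, 1, -35]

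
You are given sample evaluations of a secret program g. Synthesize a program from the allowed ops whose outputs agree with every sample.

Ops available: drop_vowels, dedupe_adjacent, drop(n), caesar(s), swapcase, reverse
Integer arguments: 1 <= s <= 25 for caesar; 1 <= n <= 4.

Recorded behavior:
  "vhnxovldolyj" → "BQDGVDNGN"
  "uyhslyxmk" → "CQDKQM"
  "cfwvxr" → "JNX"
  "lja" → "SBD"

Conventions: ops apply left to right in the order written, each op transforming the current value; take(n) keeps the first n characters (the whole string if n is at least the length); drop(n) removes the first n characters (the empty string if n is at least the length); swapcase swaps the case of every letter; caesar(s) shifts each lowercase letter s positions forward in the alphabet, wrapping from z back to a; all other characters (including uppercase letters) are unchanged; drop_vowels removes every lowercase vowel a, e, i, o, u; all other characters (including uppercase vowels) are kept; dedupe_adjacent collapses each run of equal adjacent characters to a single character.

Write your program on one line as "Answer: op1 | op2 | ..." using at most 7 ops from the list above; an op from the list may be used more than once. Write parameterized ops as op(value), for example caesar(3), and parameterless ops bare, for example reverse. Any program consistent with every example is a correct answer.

caesar(7) | drop_vowels | reverse | caesar(11) | drop_vowels | swapcase

Check, running the answer program on each example:
  "vhnxovldolyj" -> "couevcskvsfq" -> "cvcskvsfq" -> "qfsvkscvc" -> "bqdgvdngn" -> "bqdgvdngn" -> "BQDGVDNGN"
  "uyhslyxmk" -> "bfozsfetr" -> "bfzsftr" -> "rtfszfb" -> "ceqdkqm" -> "cqdkqm" -> "CQDKQM"
  "cfwvxr" -> "jmdcey" -> "jmdcy" -> "ycdmj" -> "jnoxu" -> "jnx" -> "JNX"
  "lja" -> "sqh" -> "sqh" -> "hqs" -> "sbd" -> "sbd" -> "SBD"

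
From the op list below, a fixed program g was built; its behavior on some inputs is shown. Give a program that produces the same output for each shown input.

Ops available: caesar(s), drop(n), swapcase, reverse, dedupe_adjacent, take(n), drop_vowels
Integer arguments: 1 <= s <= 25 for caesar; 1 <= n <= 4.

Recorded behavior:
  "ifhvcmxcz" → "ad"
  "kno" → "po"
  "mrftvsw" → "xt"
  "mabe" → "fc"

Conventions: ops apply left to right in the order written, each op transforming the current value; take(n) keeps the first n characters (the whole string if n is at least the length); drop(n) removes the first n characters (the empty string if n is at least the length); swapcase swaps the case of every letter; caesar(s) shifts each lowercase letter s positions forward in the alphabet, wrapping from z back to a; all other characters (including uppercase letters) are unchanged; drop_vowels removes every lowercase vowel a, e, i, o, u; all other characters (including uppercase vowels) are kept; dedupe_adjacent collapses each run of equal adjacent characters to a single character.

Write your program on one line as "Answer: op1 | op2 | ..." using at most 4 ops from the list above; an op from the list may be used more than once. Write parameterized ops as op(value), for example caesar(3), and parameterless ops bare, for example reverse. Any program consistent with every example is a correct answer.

caesar(1) | reverse | take(2)

Check, running the answer program on each example:
  "ifhvcmxcz" -> "jgiwdnyda" -> "adyndwigj" -> "ad"
  "kno" -> "lop" -> "pol" -> "po"
  "mrftvsw" -> "nsguwtx" -> "xtwugsn" -> "xt"
  "mabe" -> "nbcf" -> "fcbn" -> "fc"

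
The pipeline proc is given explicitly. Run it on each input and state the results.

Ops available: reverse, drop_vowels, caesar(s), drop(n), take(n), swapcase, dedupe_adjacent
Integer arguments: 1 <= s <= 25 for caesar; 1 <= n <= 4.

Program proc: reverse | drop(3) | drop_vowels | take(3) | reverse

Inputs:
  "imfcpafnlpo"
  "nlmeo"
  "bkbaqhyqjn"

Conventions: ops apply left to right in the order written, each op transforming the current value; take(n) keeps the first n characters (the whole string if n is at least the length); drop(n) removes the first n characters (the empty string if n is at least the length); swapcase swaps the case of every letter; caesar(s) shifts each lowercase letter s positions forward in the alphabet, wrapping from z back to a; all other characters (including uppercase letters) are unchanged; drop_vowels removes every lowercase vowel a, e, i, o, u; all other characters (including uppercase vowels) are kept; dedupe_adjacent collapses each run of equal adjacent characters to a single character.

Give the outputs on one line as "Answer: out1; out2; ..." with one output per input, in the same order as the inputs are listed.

"pfn"; "nl"; "qhy"

Execution, op by op:
  "imfcpafnlpo" -> "oplnfapcfmi" -> "nfapcfmi" -> "nfpcfm" -> "nfp" -> "pfn"
  "nlmeo" -> "oemln" -> "ln" -> "ln" -> "ln" -> "nl"
  "bkbaqhyqjn" -> "njqyhqabkb" -> "yhqabkb" -> "yhqbkb" -> "yhq" -> "qhy"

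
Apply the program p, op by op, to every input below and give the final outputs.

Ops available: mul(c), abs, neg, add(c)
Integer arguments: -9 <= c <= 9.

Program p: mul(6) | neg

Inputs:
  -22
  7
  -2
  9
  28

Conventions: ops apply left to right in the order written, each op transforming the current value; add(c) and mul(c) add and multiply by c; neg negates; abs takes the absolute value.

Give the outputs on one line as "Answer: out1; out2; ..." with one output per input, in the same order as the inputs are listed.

132; -42; 12; -54; -168

Execution, op by op:
  -22 -> -132 -> 132
  7 -> 42 -> -42
  -2 -> -12 -> 12
  9 -> 54 -> -54
  28 -> 168 -> -168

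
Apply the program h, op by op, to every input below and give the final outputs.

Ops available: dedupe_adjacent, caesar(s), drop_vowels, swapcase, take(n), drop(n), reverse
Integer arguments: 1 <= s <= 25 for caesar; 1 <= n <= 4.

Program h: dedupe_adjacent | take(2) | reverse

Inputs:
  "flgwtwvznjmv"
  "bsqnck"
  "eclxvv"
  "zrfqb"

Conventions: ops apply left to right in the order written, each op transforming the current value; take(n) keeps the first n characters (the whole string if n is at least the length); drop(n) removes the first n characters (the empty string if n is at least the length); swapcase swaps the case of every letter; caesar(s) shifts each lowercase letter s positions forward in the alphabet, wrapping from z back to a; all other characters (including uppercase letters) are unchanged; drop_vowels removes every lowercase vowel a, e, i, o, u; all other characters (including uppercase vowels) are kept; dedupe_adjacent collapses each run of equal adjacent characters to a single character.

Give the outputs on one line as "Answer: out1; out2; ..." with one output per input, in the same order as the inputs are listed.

"lf"; "sb"; "ce"; "rz"

Execution, op by op:
  "flgwtwvznjmv" -> "flgwtwvznjmv" -> "fl" -> "lf"
  "bsqnck" -> "bsqnck" -> "bs" -> "sb"
  "eclxvv" -> "eclxv" -> "ec" -> "ce"
  "zrfqb" -> "zrfqb" -> "zr" -> "rz"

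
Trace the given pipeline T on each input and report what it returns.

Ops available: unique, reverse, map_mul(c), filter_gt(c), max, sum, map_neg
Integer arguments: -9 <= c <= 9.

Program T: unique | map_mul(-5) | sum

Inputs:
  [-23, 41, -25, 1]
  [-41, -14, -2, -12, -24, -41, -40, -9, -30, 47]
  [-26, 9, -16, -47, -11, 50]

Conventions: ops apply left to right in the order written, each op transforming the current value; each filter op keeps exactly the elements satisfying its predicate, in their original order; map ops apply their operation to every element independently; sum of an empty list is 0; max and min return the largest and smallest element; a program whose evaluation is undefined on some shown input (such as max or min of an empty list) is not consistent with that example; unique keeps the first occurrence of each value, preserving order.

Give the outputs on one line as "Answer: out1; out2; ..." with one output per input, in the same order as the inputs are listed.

Execution, op by op:
  [-23, 41, -25, 1] -> [-23, 41, -25, 1] -> [115, -205, 125, -5] -> 30
  [-41, -14, -2, -12, -24, -41, -40, -9, -30, 47] -> [-41, -14, -2, -12, -24, -40, -9, -30, 47] -> [205, 70, 10, 60, 120, 200, 45, 150, -235] -> 625
  [-26, 9, -16, -47, -11, 50] -> [-26, 9, -16, -47, -11, 50] -> [130, -45, 80, 235, 55, -250] -> 205

30; 625; 205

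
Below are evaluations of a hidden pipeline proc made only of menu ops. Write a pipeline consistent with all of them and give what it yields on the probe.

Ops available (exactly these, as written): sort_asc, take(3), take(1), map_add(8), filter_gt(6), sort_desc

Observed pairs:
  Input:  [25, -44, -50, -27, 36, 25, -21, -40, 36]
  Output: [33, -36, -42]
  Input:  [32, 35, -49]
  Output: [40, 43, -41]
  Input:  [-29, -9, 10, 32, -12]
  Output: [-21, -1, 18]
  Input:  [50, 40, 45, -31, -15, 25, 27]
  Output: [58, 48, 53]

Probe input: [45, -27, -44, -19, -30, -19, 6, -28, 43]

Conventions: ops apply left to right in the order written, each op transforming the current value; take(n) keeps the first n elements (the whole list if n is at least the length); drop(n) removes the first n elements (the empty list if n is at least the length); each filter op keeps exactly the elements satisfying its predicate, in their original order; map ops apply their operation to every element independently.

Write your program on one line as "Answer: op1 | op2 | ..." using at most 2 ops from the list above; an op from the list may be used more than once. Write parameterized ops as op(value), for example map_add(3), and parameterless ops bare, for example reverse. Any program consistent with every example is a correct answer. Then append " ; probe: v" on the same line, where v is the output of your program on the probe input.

map_add(8) | take(3) ; probe: [53, -19, -36]

Check, running the answer program on each example:
  [25, -44, -50, -27, 36, 25, -21, -40, 36] -> [33, -36, -42, -19, 44, 33, -13, -32, 44] -> [33, -36, -42]
  [32, 35, -49] -> [40, 43, -41] -> [40, 43, -41]
  [-29, -9, 10, 32, -12] -> [-21, -1, 18, 40, -4] -> [-21, -1, 18]
  [50, 40, 45, -31, -15, 25, 27] -> [58, 48, 53, -23, -7, 33, 35] -> [58, 48, 53]
  probe: [45, -27, -44, -19, -30, -19, 6, -28, 43] -> [53, -19, -36, -11, -22, -11, 14, -20, 51] -> [53, -19, -36]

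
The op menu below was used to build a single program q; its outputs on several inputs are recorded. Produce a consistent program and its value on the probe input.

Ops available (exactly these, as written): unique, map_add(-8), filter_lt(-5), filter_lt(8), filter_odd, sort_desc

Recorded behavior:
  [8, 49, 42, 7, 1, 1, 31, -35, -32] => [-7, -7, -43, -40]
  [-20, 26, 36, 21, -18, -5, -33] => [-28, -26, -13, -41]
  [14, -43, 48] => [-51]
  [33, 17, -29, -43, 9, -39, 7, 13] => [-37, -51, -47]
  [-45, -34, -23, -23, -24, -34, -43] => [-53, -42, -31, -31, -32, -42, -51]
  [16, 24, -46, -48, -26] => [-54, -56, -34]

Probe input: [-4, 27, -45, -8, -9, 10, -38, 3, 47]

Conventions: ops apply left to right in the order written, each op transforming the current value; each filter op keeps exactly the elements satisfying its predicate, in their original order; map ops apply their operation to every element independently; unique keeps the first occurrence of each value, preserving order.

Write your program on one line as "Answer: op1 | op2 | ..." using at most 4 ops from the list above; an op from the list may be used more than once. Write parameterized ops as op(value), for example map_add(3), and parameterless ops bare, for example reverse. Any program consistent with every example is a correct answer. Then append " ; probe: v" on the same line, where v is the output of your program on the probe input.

map_add(-8) | filter_lt(8) | filter_lt(-5) ; probe: [-12, -53, -16, -17, -46]

Check, running the answer program on each example:
  [8, 49, 42, 7, 1, 1, 31, -35, -32] -> [0, 41, 34, -1, -7, -7, 23, -43, -40] -> [0, -1, -7, -7, -43, -40] -> [-7, -7, -43, -40]
  [-20, 26, 36, 21, -18, -5, -33] -> [-28, 18, 28, 13, -26, -13, -41] -> [-28, -26, -13, -41] -> [-28, -26, -13, -41]
  [14, -43, 48] -> [6, -51, 40] -> [6, -51] -> [-51]
  [33, 17, -29, -43, 9, -39, 7, 13] -> [25, 9, -37, -51, 1, -47, -1, 5] -> [-37, -51, 1, -47, -1, 5] -> [-37, -51, -47]
  [-45, -34, -23, -23, -24, -34, -43] -> [-53, -42, -31, -31, -32, -42, -51] -> [-53, -42, -31, -31, -32, -42, -51] -> [-53, -42, -31, -31, -32, -42, -51]
  [16, 24, -46, -48, -26] -> [8, 16, -54, -56, -34] -> [-54, -56, -34] -> [-54, -56, -34]
  probe: [-4, 27, -45, -8, -9, 10, -38, 3, 47] -> [-12, 19, -53, -16, -17, 2, -46, -5, 39] -> [-12, -53, -16, -17, 2, -46, -5] -> [-12, -53, -16, -17, -46]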